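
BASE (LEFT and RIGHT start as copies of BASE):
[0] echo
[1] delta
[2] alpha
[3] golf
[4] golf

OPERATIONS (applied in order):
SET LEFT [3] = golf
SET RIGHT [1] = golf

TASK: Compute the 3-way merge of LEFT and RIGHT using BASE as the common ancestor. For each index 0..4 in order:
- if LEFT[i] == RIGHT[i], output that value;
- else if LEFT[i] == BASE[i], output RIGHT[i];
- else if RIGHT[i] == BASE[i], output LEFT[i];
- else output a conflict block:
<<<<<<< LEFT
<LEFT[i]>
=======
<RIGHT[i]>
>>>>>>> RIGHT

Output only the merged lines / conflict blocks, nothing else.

Answer: echo
golf
alpha
golf
golf

Derivation:
Final LEFT:  [echo, delta, alpha, golf, golf]
Final RIGHT: [echo, golf, alpha, golf, golf]
i=0: L=echo R=echo -> agree -> echo
i=1: L=delta=BASE, R=golf -> take RIGHT -> golf
i=2: L=alpha R=alpha -> agree -> alpha
i=3: L=golf R=golf -> agree -> golf
i=4: L=golf R=golf -> agree -> golf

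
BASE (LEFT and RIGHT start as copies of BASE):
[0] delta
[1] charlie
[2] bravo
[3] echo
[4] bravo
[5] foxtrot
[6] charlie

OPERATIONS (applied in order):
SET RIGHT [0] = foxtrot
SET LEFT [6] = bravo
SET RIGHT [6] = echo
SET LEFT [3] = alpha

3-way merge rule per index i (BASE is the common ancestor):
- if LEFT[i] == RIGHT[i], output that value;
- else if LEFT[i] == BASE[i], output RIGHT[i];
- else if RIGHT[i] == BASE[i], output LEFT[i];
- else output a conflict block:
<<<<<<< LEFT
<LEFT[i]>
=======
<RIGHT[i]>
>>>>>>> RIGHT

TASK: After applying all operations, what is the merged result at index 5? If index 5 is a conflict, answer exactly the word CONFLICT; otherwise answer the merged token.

Answer: foxtrot

Derivation:
Final LEFT:  [delta, charlie, bravo, alpha, bravo, foxtrot, bravo]
Final RIGHT: [foxtrot, charlie, bravo, echo, bravo, foxtrot, echo]
i=0: L=delta=BASE, R=foxtrot -> take RIGHT -> foxtrot
i=1: L=charlie R=charlie -> agree -> charlie
i=2: L=bravo R=bravo -> agree -> bravo
i=3: L=alpha, R=echo=BASE -> take LEFT -> alpha
i=4: L=bravo R=bravo -> agree -> bravo
i=5: L=foxtrot R=foxtrot -> agree -> foxtrot
i=6: BASE=charlie L=bravo R=echo all differ -> CONFLICT
Index 5 -> foxtrot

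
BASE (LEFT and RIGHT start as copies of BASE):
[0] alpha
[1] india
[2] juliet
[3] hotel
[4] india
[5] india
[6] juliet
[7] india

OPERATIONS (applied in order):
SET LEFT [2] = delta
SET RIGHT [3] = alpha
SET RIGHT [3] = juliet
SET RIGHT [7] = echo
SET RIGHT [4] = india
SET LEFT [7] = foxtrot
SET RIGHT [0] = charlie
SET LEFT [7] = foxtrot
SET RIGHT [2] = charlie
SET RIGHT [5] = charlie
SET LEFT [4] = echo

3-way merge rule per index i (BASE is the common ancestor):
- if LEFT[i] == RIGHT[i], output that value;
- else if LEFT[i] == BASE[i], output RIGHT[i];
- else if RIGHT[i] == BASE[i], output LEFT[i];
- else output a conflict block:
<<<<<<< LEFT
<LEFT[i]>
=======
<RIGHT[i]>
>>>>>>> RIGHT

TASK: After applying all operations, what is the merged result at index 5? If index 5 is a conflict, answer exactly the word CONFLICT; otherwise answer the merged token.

Answer: charlie

Derivation:
Final LEFT:  [alpha, india, delta, hotel, echo, india, juliet, foxtrot]
Final RIGHT: [charlie, india, charlie, juliet, india, charlie, juliet, echo]
i=0: L=alpha=BASE, R=charlie -> take RIGHT -> charlie
i=1: L=india R=india -> agree -> india
i=2: BASE=juliet L=delta R=charlie all differ -> CONFLICT
i=3: L=hotel=BASE, R=juliet -> take RIGHT -> juliet
i=4: L=echo, R=india=BASE -> take LEFT -> echo
i=5: L=india=BASE, R=charlie -> take RIGHT -> charlie
i=6: L=juliet R=juliet -> agree -> juliet
i=7: BASE=india L=foxtrot R=echo all differ -> CONFLICT
Index 5 -> charlie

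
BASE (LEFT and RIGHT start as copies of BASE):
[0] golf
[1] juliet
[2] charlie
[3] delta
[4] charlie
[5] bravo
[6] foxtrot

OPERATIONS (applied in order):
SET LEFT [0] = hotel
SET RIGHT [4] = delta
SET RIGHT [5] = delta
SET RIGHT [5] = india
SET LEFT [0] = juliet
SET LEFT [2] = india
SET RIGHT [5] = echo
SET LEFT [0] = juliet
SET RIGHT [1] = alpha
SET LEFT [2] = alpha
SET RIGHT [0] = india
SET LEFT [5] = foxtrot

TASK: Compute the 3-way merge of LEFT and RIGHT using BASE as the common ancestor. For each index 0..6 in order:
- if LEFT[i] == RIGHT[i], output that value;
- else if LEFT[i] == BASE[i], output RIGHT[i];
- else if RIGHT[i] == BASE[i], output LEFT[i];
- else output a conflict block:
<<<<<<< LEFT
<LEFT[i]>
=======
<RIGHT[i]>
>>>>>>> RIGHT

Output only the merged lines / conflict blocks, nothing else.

Answer: <<<<<<< LEFT
juliet
=======
india
>>>>>>> RIGHT
alpha
alpha
delta
delta
<<<<<<< LEFT
foxtrot
=======
echo
>>>>>>> RIGHT
foxtrot

Derivation:
Final LEFT:  [juliet, juliet, alpha, delta, charlie, foxtrot, foxtrot]
Final RIGHT: [india, alpha, charlie, delta, delta, echo, foxtrot]
i=0: BASE=golf L=juliet R=india all differ -> CONFLICT
i=1: L=juliet=BASE, R=alpha -> take RIGHT -> alpha
i=2: L=alpha, R=charlie=BASE -> take LEFT -> alpha
i=3: L=delta R=delta -> agree -> delta
i=4: L=charlie=BASE, R=delta -> take RIGHT -> delta
i=5: BASE=bravo L=foxtrot R=echo all differ -> CONFLICT
i=6: L=foxtrot R=foxtrot -> agree -> foxtrot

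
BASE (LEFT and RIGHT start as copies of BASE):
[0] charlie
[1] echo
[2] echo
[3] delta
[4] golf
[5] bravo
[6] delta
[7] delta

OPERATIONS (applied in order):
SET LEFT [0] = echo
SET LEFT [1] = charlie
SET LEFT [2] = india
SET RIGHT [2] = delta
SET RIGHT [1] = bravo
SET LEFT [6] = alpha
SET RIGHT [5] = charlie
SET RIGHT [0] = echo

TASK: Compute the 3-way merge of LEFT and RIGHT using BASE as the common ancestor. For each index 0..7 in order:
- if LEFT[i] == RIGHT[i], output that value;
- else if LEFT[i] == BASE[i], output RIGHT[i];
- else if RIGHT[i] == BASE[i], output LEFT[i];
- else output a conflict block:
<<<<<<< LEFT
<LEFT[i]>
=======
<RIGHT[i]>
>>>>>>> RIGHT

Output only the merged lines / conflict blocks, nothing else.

Final LEFT:  [echo, charlie, india, delta, golf, bravo, alpha, delta]
Final RIGHT: [echo, bravo, delta, delta, golf, charlie, delta, delta]
i=0: L=echo R=echo -> agree -> echo
i=1: BASE=echo L=charlie R=bravo all differ -> CONFLICT
i=2: BASE=echo L=india R=delta all differ -> CONFLICT
i=3: L=delta R=delta -> agree -> delta
i=4: L=golf R=golf -> agree -> golf
i=5: L=bravo=BASE, R=charlie -> take RIGHT -> charlie
i=6: L=alpha, R=delta=BASE -> take LEFT -> alpha
i=7: L=delta R=delta -> agree -> delta

Answer: echo
<<<<<<< LEFT
charlie
=======
bravo
>>>>>>> RIGHT
<<<<<<< LEFT
india
=======
delta
>>>>>>> RIGHT
delta
golf
charlie
alpha
delta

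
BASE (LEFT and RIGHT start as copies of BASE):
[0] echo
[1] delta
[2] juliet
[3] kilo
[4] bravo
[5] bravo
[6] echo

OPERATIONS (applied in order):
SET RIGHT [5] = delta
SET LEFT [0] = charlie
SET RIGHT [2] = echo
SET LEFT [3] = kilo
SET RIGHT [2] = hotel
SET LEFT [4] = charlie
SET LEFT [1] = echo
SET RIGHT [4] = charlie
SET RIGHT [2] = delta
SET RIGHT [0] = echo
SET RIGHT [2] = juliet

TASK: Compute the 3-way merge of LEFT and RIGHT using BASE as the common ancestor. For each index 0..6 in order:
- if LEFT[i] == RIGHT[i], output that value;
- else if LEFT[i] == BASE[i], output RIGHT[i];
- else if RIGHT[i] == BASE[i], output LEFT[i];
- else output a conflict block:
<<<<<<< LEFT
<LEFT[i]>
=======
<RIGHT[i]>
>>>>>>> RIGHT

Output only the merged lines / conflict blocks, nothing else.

Answer: charlie
echo
juliet
kilo
charlie
delta
echo

Derivation:
Final LEFT:  [charlie, echo, juliet, kilo, charlie, bravo, echo]
Final RIGHT: [echo, delta, juliet, kilo, charlie, delta, echo]
i=0: L=charlie, R=echo=BASE -> take LEFT -> charlie
i=1: L=echo, R=delta=BASE -> take LEFT -> echo
i=2: L=juliet R=juliet -> agree -> juliet
i=3: L=kilo R=kilo -> agree -> kilo
i=4: L=charlie R=charlie -> agree -> charlie
i=5: L=bravo=BASE, R=delta -> take RIGHT -> delta
i=6: L=echo R=echo -> agree -> echo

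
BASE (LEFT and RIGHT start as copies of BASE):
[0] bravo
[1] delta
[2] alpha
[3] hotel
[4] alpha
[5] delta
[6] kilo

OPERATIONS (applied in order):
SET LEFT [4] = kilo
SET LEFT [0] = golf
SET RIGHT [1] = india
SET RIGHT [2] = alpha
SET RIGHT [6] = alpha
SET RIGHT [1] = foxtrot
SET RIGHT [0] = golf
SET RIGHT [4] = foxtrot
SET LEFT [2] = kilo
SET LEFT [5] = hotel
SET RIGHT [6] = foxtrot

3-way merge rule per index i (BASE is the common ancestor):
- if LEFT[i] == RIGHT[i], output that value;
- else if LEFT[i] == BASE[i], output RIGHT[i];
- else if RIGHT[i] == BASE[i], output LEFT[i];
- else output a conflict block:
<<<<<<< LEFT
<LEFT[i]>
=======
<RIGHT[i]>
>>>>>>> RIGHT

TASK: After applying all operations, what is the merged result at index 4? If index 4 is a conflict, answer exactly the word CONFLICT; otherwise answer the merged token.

Final LEFT:  [golf, delta, kilo, hotel, kilo, hotel, kilo]
Final RIGHT: [golf, foxtrot, alpha, hotel, foxtrot, delta, foxtrot]
i=0: L=golf R=golf -> agree -> golf
i=1: L=delta=BASE, R=foxtrot -> take RIGHT -> foxtrot
i=2: L=kilo, R=alpha=BASE -> take LEFT -> kilo
i=3: L=hotel R=hotel -> agree -> hotel
i=4: BASE=alpha L=kilo R=foxtrot all differ -> CONFLICT
i=5: L=hotel, R=delta=BASE -> take LEFT -> hotel
i=6: L=kilo=BASE, R=foxtrot -> take RIGHT -> foxtrot
Index 4 -> CONFLICT

Answer: CONFLICT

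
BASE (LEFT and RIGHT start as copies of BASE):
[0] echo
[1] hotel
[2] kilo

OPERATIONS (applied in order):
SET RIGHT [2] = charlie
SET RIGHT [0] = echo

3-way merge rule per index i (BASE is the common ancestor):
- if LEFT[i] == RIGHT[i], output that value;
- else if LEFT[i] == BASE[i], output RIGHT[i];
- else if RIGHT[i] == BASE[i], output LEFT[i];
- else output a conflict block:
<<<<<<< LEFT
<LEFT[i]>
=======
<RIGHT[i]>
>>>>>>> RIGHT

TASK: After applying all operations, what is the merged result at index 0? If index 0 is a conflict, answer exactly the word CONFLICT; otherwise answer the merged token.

Answer: echo

Derivation:
Final LEFT:  [echo, hotel, kilo]
Final RIGHT: [echo, hotel, charlie]
i=0: L=echo R=echo -> agree -> echo
i=1: L=hotel R=hotel -> agree -> hotel
i=2: L=kilo=BASE, R=charlie -> take RIGHT -> charlie
Index 0 -> echo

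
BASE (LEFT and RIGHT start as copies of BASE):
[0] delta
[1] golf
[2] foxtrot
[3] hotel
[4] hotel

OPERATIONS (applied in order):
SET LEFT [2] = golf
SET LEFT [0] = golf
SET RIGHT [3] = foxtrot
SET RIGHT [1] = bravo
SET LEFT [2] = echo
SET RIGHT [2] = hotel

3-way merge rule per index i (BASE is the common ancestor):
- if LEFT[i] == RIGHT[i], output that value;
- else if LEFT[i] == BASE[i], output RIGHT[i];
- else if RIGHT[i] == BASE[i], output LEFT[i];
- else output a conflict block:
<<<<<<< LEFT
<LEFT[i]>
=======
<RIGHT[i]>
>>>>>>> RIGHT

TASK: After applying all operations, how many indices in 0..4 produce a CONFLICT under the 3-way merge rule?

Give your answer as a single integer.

Final LEFT:  [golf, golf, echo, hotel, hotel]
Final RIGHT: [delta, bravo, hotel, foxtrot, hotel]
i=0: L=golf, R=delta=BASE -> take LEFT -> golf
i=1: L=golf=BASE, R=bravo -> take RIGHT -> bravo
i=2: BASE=foxtrot L=echo R=hotel all differ -> CONFLICT
i=3: L=hotel=BASE, R=foxtrot -> take RIGHT -> foxtrot
i=4: L=hotel R=hotel -> agree -> hotel
Conflict count: 1

Answer: 1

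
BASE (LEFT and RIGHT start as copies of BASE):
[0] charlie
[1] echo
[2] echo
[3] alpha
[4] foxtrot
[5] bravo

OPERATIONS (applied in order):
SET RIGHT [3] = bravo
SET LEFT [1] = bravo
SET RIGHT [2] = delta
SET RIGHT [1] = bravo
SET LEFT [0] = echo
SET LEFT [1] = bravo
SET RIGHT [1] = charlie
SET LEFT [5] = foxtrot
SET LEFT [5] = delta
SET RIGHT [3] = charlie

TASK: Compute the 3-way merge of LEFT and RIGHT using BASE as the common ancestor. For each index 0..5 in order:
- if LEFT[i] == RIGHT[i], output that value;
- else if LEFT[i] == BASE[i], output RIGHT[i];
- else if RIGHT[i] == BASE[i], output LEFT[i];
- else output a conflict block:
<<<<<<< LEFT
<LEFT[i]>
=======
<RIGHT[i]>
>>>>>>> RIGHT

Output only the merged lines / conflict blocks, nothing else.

Answer: echo
<<<<<<< LEFT
bravo
=======
charlie
>>>>>>> RIGHT
delta
charlie
foxtrot
delta

Derivation:
Final LEFT:  [echo, bravo, echo, alpha, foxtrot, delta]
Final RIGHT: [charlie, charlie, delta, charlie, foxtrot, bravo]
i=0: L=echo, R=charlie=BASE -> take LEFT -> echo
i=1: BASE=echo L=bravo R=charlie all differ -> CONFLICT
i=2: L=echo=BASE, R=delta -> take RIGHT -> delta
i=3: L=alpha=BASE, R=charlie -> take RIGHT -> charlie
i=4: L=foxtrot R=foxtrot -> agree -> foxtrot
i=5: L=delta, R=bravo=BASE -> take LEFT -> delta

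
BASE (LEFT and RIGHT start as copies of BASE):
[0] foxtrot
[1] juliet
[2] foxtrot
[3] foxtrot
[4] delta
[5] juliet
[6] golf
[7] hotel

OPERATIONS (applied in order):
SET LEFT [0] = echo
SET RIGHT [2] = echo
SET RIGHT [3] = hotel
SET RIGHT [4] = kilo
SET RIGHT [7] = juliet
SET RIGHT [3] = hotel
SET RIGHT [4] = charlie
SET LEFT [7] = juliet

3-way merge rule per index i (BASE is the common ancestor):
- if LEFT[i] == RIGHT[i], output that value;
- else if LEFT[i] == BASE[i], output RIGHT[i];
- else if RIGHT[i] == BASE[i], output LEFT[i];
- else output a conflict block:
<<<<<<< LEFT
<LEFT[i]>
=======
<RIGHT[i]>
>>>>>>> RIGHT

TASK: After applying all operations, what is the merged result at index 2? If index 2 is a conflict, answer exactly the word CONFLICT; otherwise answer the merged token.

Answer: echo

Derivation:
Final LEFT:  [echo, juliet, foxtrot, foxtrot, delta, juliet, golf, juliet]
Final RIGHT: [foxtrot, juliet, echo, hotel, charlie, juliet, golf, juliet]
i=0: L=echo, R=foxtrot=BASE -> take LEFT -> echo
i=1: L=juliet R=juliet -> agree -> juliet
i=2: L=foxtrot=BASE, R=echo -> take RIGHT -> echo
i=3: L=foxtrot=BASE, R=hotel -> take RIGHT -> hotel
i=4: L=delta=BASE, R=charlie -> take RIGHT -> charlie
i=5: L=juliet R=juliet -> agree -> juliet
i=6: L=golf R=golf -> agree -> golf
i=7: L=juliet R=juliet -> agree -> juliet
Index 2 -> echo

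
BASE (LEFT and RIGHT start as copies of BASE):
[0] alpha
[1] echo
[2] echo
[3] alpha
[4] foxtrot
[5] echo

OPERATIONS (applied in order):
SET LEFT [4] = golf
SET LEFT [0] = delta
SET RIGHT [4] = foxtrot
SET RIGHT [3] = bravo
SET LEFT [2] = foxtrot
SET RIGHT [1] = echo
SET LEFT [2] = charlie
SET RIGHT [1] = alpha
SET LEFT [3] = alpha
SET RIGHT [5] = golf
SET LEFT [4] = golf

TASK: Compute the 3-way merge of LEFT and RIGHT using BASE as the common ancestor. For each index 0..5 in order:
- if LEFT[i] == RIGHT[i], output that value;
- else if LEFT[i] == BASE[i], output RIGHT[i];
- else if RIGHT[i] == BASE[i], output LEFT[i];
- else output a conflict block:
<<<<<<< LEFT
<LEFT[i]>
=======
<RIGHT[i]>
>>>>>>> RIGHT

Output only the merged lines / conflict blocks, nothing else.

Answer: delta
alpha
charlie
bravo
golf
golf

Derivation:
Final LEFT:  [delta, echo, charlie, alpha, golf, echo]
Final RIGHT: [alpha, alpha, echo, bravo, foxtrot, golf]
i=0: L=delta, R=alpha=BASE -> take LEFT -> delta
i=1: L=echo=BASE, R=alpha -> take RIGHT -> alpha
i=2: L=charlie, R=echo=BASE -> take LEFT -> charlie
i=3: L=alpha=BASE, R=bravo -> take RIGHT -> bravo
i=4: L=golf, R=foxtrot=BASE -> take LEFT -> golf
i=5: L=echo=BASE, R=golf -> take RIGHT -> golf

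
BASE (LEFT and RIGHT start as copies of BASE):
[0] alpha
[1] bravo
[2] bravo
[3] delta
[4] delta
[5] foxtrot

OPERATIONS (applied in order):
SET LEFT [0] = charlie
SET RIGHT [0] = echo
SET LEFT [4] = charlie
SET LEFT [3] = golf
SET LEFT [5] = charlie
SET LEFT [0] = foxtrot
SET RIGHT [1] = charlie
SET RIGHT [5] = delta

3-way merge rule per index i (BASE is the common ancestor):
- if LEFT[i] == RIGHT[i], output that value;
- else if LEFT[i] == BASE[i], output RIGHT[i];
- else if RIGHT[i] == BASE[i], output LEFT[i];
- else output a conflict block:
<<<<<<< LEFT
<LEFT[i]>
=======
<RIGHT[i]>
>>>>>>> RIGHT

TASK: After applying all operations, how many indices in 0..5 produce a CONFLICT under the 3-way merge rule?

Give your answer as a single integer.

Final LEFT:  [foxtrot, bravo, bravo, golf, charlie, charlie]
Final RIGHT: [echo, charlie, bravo, delta, delta, delta]
i=0: BASE=alpha L=foxtrot R=echo all differ -> CONFLICT
i=1: L=bravo=BASE, R=charlie -> take RIGHT -> charlie
i=2: L=bravo R=bravo -> agree -> bravo
i=3: L=golf, R=delta=BASE -> take LEFT -> golf
i=4: L=charlie, R=delta=BASE -> take LEFT -> charlie
i=5: BASE=foxtrot L=charlie R=delta all differ -> CONFLICT
Conflict count: 2

Answer: 2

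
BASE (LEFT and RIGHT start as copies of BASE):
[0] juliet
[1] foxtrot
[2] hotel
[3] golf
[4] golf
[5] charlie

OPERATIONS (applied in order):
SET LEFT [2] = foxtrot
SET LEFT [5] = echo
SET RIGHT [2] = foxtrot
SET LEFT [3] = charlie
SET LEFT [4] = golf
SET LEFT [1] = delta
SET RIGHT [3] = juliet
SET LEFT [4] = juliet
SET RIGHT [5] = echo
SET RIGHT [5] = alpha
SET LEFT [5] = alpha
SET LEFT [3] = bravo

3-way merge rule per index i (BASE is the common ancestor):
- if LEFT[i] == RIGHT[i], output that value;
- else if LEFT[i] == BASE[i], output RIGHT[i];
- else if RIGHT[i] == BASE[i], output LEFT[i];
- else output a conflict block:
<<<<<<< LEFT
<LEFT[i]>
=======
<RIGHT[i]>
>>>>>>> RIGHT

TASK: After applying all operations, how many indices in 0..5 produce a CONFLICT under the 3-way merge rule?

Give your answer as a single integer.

Final LEFT:  [juliet, delta, foxtrot, bravo, juliet, alpha]
Final RIGHT: [juliet, foxtrot, foxtrot, juliet, golf, alpha]
i=0: L=juliet R=juliet -> agree -> juliet
i=1: L=delta, R=foxtrot=BASE -> take LEFT -> delta
i=2: L=foxtrot R=foxtrot -> agree -> foxtrot
i=3: BASE=golf L=bravo R=juliet all differ -> CONFLICT
i=4: L=juliet, R=golf=BASE -> take LEFT -> juliet
i=5: L=alpha R=alpha -> agree -> alpha
Conflict count: 1

Answer: 1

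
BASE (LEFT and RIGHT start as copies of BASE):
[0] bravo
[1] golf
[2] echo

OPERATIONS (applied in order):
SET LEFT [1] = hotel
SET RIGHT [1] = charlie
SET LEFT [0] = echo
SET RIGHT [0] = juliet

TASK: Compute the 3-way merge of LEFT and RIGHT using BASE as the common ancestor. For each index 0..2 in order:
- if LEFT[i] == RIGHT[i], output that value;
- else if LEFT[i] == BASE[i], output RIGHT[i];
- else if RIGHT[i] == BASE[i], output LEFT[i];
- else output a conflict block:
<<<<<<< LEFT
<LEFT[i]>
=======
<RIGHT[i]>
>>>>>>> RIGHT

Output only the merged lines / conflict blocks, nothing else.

Final LEFT:  [echo, hotel, echo]
Final RIGHT: [juliet, charlie, echo]
i=0: BASE=bravo L=echo R=juliet all differ -> CONFLICT
i=1: BASE=golf L=hotel R=charlie all differ -> CONFLICT
i=2: L=echo R=echo -> agree -> echo

Answer: <<<<<<< LEFT
echo
=======
juliet
>>>>>>> RIGHT
<<<<<<< LEFT
hotel
=======
charlie
>>>>>>> RIGHT
echo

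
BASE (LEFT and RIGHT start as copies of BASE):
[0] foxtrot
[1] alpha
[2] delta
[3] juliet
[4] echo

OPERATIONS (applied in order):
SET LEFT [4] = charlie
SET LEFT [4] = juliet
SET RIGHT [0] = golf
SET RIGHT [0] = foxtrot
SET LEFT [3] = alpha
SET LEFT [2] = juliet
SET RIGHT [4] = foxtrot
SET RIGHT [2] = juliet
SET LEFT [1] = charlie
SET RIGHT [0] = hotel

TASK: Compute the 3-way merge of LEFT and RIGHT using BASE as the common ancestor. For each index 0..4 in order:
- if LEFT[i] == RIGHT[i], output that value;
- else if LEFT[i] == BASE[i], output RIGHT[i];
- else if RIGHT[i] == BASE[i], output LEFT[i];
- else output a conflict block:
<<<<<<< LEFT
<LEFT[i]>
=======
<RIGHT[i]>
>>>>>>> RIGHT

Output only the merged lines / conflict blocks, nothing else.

Final LEFT:  [foxtrot, charlie, juliet, alpha, juliet]
Final RIGHT: [hotel, alpha, juliet, juliet, foxtrot]
i=0: L=foxtrot=BASE, R=hotel -> take RIGHT -> hotel
i=1: L=charlie, R=alpha=BASE -> take LEFT -> charlie
i=2: L=juliet R=juliet -> agree -> juliet
i=3: L=alpha, R=juliet=BASE -> take LEFT -> alpha
i=4: BASE=echo L=juliet R=foxtrot all differ -> CONFLICT

Answer: hotel
charlie
juliet
alpha
<<<<<<< LEFT
juliet
=======
foxtrot
>>>>>>> RIGHT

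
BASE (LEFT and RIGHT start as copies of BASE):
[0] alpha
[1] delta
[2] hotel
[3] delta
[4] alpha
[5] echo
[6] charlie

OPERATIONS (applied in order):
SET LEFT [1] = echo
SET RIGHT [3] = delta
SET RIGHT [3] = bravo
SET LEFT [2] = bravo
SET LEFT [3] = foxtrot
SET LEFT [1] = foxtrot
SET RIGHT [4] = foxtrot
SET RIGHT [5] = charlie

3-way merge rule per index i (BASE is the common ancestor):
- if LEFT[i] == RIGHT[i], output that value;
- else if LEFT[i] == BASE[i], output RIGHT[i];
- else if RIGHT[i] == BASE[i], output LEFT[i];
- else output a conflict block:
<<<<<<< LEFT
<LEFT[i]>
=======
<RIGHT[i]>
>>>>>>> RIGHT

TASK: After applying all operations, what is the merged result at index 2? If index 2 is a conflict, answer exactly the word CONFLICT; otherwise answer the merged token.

Final LEFT:  [alpha, foxtrot, bravo, foxtrot, alpha, echo, charlie]
Final RIGHT: [alpha, delta, hotel, bravo, foxtrot, charlie, charlie]
i=0: L=alpha R=alpha -> agree -> alpha
i=1: L=foxtrot, R=delta=BASE -> take LEFT -> foxtrot
i=2: L=bravo, R=hotel=BASE -> take LEFT -> bravo
i=3: BASE=delta L=foxtrot R=bravo all differ -> CONFLICT
i=4: L=alpha=BASE, R=foxtrot -> take RIGHT -> foxtrot
i=5: L=echo=BASE, R=charlie -> take RIGHT -> charlie
i=6: L=charlie R=charlie -> agree -> charlie
Index 2 -> bravo

Answer: bravo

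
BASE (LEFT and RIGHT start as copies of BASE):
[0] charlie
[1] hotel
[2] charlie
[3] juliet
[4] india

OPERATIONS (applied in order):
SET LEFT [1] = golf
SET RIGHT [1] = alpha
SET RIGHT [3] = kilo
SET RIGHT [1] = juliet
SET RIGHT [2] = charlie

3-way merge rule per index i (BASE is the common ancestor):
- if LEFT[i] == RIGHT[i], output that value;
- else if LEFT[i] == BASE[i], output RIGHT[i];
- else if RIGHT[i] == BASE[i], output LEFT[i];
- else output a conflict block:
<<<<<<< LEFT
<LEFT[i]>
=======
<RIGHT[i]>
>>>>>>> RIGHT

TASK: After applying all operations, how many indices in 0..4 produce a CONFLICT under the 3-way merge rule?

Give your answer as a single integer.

Answer: 1

Derivation:
Final LEFT:  [charlie, golf, charlie, juliet, india]
Final RIGHT: [charlie, juliet, charlie, kilo, india]
i=0: L=charlie R=charlie -> agree -> charlie
i=1: BASE=hotel L=golf R=juliet all differ -> CONFLICT
i=2: L=charlie R=charlie -> agree -> charlie
i=3: L=juliet=BASE, R=kilo -> take RIGHT -> kilo
i=4: L=india R=india -> agree -> india
Conflict count: 1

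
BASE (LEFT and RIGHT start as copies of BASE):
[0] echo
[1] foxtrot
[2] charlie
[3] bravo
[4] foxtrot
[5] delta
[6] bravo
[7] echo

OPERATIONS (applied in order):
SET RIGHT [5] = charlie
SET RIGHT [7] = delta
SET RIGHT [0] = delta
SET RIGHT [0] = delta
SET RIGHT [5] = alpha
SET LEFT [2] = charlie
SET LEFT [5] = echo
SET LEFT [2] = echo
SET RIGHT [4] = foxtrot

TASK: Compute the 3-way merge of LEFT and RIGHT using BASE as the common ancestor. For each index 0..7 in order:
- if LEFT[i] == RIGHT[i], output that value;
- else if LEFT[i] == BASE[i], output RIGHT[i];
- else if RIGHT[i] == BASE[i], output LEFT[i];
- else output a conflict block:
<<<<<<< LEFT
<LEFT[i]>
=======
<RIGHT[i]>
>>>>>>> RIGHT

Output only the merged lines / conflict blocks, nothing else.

Final LEFT:  [echo, foxtrot, echo, bravo, foxtrot, echo, bravo, echo]
Final RIGHT: [delta, foxtrot, charlie, bravo, foxtrot, alpha, bravo, delta]
i=0: L=echo=BASE, R=delta -> take RIGHT -> delta
i=1: L=foxtrot R=foxtrot -> agree -> foxtrot
i=2: L=echo, R=charlie=BASE -> take LEFT -> echo
i=3: L=bravo R=bravo -> agree -> bravo
i=4: L=foxtrot R=foxtrot -> agree -> foxtrot
i=5: BASE=delta L=echo R=alpha all differ -> CONFLICT
i=6: L=bravo R=bravo -> agree -> bravo
i=7: L=echo=BASE, R=delta -> take RIGHT -> delta

Answer: delta
foxtrot
echo
bravo
foxtrot
<<<<<<< LEFT
echo
=======
alpha
>>>>>>> RIGHT
bravo
delta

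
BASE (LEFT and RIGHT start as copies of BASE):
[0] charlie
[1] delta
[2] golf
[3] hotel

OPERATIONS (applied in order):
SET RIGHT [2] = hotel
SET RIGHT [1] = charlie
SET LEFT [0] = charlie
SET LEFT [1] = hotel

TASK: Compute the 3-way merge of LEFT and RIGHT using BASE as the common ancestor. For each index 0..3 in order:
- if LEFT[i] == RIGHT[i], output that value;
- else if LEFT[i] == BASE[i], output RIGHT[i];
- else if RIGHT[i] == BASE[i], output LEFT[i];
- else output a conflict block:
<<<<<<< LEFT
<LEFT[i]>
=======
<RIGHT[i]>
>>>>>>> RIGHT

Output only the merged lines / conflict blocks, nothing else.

Answer: charlie
<<<<<<< LEFT
hotel
=======
charlie
>>>>>>> RIGHT
hotel
hotel

Derivation:
Final LEFT:  [charlie, hotel, golf, hotel]
Final RIGHT: [charlie, charlie, hotel, hotel]
i=0: L=charlie R=charlie -> agree -> charlie
i=1: BASE=delta L=hotel R=charlie all differ -> CONFLICT
i=2: L=golf=BASE, R=hotel -> take RIGHT -> hotel
i=3: L=hotel R=hotel -> agree -> hotel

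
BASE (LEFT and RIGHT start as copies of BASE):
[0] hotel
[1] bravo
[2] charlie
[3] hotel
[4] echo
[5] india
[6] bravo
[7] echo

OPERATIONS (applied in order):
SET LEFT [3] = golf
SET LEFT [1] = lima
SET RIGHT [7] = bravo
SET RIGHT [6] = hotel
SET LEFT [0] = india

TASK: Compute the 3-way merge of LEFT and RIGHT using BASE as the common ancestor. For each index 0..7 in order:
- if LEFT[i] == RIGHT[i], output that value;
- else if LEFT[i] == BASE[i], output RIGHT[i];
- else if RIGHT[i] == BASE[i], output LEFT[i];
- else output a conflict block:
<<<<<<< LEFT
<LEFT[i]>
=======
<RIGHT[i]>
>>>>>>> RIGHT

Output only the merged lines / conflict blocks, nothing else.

Final LEFT:  [india, lima, charlie, golf, echo, india, bravo, echo]
Final RIGHT: [hotel, bravo, charlie, hotel, echo, india, hotel, bravo]
i=0: L=india, R=hotel=BASE -> take LEFT -> india
i=1: L=lima, R=bravo=BASE -> take LEFT -> lima
i=2: L=charlie R=charlie -> agree -> charlie
i=3: L=golf, R=hotel=BASE -> take LEFT -> golf
i=4: L=echo R=echo -> agree -> echo
i=5: L=india R=india -> agree -> india
i=6: L=bravo=BASE, R=hotel -> take RIGHT -> hotel
i=7: L=echo=BASE, R=bravo -> take RIGHT -> bravo

Answer: india
lima
charlie
golf
echo
india
hotel
bravo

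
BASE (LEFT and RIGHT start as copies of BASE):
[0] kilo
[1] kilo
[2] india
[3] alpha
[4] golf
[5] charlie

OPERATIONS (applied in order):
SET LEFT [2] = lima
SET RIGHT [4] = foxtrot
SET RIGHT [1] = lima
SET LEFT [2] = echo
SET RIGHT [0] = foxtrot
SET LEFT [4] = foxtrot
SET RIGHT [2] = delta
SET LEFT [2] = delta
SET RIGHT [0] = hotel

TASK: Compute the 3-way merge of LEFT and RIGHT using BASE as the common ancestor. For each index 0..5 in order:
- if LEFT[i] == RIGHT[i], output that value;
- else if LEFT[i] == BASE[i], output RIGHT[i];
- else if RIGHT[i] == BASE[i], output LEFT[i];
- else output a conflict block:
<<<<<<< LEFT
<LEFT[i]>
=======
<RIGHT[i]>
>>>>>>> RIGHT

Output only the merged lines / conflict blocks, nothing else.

Answer: hotel
lima
delta
alpha
foxtrot
charlie

Derivation:
Final LEFT:  [kilo, kilo, delta, alpha, foxtrot, charlie]
Final RIGHT: [hotel, lima, delta, alpha, foxtrot, charlie]
i=0: L=kilo=BASE, R=hotel -> take RIGHT -> hotel
i=1: L=kilo=BASE, R=lima -> take RIGHT -> lima
i=2: L=delta R=delta -> agree -> delta
i=3: L=alpha R=alpha -> agree -> alpha
i=4: L=foxtrot R=foxtrot -> agree -> foxtrot
i=5: L=charlie R=charlie -> agree -> charlie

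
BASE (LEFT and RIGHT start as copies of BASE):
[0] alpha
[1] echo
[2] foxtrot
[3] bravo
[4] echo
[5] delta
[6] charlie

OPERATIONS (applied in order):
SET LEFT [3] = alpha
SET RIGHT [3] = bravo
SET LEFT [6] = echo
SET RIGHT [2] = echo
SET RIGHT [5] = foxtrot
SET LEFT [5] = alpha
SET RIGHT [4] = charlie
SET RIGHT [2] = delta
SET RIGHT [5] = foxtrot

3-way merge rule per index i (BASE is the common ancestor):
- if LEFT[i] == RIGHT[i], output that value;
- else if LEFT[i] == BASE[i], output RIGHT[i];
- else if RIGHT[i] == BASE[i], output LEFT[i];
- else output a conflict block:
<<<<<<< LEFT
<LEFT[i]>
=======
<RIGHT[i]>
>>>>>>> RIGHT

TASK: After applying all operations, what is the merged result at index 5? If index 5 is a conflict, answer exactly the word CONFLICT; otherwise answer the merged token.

Final LEFT:  [alpha, echo, foxtrot, alpha, echo, alpha, echo]
Final RIGHT: [alpha, echo, delta, bravo, charlie, foxtrot, charlie]
i=0: L=alpha R=alpha -> agree -> alpha
i=1: L=echo R=echo -> agree -> echo
i=2: L=foxtrot=BASE, R=delta -> take RIGHT -> delta
i=3: L=alpha, R=bravo=BASE -> take LEFT -> alpha
i=4: L=echo=BASE, R=charlie -> take RIGHT -> charlie
i=5: BASE=delta L=alpha R=foxtrot all differ -> CONFLICT
i=6: L=echo, R=charlie=BASE -> take LEFT -> echo
Index 5 -> CONFLICT

Answer: CONFLICT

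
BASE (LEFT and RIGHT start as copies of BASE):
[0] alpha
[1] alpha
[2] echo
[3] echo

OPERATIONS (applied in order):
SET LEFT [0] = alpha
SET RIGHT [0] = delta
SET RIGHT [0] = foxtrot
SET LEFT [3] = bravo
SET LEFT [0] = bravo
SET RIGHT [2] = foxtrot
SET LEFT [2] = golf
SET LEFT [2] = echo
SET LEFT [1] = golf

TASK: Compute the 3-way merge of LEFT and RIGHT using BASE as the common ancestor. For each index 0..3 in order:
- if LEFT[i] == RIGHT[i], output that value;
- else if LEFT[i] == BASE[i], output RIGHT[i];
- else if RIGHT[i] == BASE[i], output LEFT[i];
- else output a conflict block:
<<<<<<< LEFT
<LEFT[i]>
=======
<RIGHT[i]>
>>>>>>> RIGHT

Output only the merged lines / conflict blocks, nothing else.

Final LEFT:  [bravo, golf, echo, bravo]
Final RIGHT: [foxtrot, alpha, foxtrot, echo]
i=0: BASE=alpha L=bravo R=foxtrot all differ -> CONFLICT
i=1: L=golf, R=alpha=BASE -> take LEFT -> golf
i=2: L=echo=BASE, R=foxtrot -> take RIGHT -> foxtrot
i=3: L=bravo, R=echo=BASE -> take LEFT -> bravo

Answer: <<<<<<< LEFT
bravo
=======
foxtrot
>>>>>>> RIGHT
golf
foxtrot
bravo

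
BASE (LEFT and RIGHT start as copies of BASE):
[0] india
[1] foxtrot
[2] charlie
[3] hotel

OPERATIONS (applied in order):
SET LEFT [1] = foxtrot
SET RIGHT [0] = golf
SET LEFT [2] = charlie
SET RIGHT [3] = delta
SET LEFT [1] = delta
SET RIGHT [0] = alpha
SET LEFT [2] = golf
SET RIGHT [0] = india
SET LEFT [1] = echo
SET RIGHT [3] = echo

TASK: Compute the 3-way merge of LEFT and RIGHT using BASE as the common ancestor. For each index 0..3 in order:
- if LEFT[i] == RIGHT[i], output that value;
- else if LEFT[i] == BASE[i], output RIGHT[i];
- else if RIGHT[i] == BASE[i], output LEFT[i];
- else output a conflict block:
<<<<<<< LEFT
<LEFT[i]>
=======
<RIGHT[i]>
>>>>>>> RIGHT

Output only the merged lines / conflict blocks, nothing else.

Final LEFT:  [india, echo, golf, hotel]
Final RIGHT: [india, foxtrot, charlie, echo]
i=0: L=india R=india -> agree -> india
i=1: L=echo, R=foxtrot=BASE -> take LEFT -> echo
i=2: L=golf, R=charlie=BASE -> take LEFT -> golf
i=3: L=hotel=BASE, R=echo -> take RIGHT -> echo

Answer: india
echo
golf
echo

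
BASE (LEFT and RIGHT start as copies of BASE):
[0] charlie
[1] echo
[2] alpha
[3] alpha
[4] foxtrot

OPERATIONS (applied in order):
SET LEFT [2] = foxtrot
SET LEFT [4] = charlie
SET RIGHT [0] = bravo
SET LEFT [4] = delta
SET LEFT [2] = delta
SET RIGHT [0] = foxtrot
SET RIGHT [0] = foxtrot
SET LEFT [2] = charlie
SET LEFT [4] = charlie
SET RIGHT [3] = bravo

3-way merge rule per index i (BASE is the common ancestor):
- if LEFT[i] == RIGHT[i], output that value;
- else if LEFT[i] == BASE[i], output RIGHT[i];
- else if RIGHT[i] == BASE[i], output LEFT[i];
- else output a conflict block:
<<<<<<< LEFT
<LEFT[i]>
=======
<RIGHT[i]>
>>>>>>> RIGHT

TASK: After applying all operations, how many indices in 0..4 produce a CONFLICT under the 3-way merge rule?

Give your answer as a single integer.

Answer: 0

Derivation:
Final LEFT:  [charlie, echo, charlie, alpha, charlie]
Final RIGHT: [foxtrot, echo, alpha, bravo, foxtrot]
i=0: L=charlie=BASE, R=foxtrot -> take RIGHT -> foxtrot
i=1: L=echo R=echo -> agree -> echo
i=2: L=charlie, R=alpha=BASE -> take LEFT -> charlie
i=3: L=alpha=BASE, R=bravo -> take RIGHT -> bravo
i=4: L=charlie, R=foxtrot=BASE -> take LEFT -> charlie
Conflict count: 0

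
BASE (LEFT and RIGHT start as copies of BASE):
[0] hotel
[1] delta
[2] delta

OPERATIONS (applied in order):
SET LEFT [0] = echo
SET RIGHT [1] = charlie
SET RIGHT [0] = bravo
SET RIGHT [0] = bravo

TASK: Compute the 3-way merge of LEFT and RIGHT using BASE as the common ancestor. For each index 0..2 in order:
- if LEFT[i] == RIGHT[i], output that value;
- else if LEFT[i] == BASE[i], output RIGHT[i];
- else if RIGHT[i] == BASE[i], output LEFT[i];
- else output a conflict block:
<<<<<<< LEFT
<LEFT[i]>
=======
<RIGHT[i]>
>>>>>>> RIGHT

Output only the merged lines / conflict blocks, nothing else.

Final LEFT:  [echo, delta, delta]
Final RIGHT: [bravo, charlie, delta]
i=0: BASE=hotel L=echo R=bravo all differ -> CONFLICT
i=1: L=delta=BASE, R=charlie -> take RIGHT -> charlie
i=2: L=delta R=delta -> agree -> delta

Answer: <<<<<<< LEFT
echo
=======
bravo
>>>>>>> RIGHT
charlie
delta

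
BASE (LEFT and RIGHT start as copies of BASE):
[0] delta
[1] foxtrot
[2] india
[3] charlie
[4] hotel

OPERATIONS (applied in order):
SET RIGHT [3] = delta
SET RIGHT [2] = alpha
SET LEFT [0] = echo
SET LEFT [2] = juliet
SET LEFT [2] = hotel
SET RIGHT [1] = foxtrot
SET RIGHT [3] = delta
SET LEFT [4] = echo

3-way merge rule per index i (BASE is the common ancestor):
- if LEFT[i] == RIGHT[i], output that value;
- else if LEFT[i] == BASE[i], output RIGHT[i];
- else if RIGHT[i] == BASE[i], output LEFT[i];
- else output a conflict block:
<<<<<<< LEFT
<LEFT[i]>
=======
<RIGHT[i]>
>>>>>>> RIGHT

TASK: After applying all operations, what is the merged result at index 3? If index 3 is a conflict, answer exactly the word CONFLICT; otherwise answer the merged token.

Final LEFT:  [echo, foxtrot, hotel, charlie, echo]
Final RIGHT: [delta, foxtrot, alpha, delta, hotel]
i=0: L=echo, R=delta=BASE -> take LEFT -> echo
i=1: L=foxtrot R=foxtrot -> agree -> foxtrot
i=2: BASE=india L=hotel R=alpha all differ -> CONFLICT
i=3: L=charlie=BASE, R=delta -> take RIGHT -> delta
i=4: L=echo, R=hotel=BASE -> take LEFT -> echo
Index 3 -> delta

Answer: delta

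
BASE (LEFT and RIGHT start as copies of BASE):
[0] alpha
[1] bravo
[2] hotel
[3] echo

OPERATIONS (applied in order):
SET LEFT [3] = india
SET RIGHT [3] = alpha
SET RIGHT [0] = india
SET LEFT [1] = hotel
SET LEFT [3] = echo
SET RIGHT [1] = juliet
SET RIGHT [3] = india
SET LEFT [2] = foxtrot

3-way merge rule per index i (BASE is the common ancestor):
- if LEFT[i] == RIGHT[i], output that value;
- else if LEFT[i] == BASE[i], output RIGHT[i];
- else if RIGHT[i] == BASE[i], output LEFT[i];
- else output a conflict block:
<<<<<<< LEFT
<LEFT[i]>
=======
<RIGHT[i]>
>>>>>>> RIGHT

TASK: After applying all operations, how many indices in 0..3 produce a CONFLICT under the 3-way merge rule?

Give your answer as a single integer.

Answer: 1

Derivation:
Final LEFT:  [alpha, hotel, foxtrot, echo]
Final RIGHT: [india, juliet, hotel, india]
i=0: L=alpha=BASE, R=india -> take RIGHT -> india
i=1: BASE=bravo L=hotel R=juliet all differ -> CONFLICT
i=2: L=foxtrot, R=hotel=BASE -> take LEFT -> foxtrot
i=3: L=echo=BASE, R=india -> take RIGHT -> india
Conflict count: 1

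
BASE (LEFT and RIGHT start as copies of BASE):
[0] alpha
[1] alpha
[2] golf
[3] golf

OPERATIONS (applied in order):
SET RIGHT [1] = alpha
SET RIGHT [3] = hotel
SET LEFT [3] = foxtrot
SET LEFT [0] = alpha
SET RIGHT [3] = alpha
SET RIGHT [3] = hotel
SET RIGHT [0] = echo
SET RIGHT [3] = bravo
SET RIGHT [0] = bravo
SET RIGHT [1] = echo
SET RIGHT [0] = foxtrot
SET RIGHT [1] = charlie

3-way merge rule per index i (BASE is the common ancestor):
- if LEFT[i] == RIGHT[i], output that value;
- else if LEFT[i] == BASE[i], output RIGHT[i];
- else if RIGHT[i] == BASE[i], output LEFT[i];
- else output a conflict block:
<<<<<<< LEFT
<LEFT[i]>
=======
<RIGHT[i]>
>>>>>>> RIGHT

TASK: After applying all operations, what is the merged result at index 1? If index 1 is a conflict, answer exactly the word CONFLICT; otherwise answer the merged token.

Answer: charlie

Derivation:
Final LEFT:  [alpha, alpha, golf, foxtrot]
Final RIGHT: [foxtrot, charlie, golf, bravo]
i=0: L=alpha=BASE, R=foxtrot -> take RIGHT -> foxtrot
i=1: L=alpha=BASE, R=charlie -> take RIGHT -> charlie
i=2: L=golf R=golf -> agree -> golf
i=3: BASE=golf L=foxtrot R=bravo all differ -> CONFLICT
Index 1 -> charlie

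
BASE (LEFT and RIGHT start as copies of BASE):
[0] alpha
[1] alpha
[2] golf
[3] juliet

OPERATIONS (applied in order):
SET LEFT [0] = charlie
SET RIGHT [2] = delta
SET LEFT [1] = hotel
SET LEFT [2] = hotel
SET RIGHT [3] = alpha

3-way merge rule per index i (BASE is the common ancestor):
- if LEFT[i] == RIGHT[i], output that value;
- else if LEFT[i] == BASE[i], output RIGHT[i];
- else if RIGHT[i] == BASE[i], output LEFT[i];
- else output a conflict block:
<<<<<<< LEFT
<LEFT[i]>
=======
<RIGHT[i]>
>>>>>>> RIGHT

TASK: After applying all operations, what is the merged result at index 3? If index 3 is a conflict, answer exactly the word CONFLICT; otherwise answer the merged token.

Final LEFT:  [charlie, hotel, hotel, juliet]
Final RIGHT: [alpha, alpha, delta, alpha]
i=0: L=charlie, R=alpha=BASE -> take LEFT -> charlie
i=1: L=hotel, R=alpha=BASE -> take LEFT -> hotel
i=2: BASE=golf L=hotel R=delta all differ -> CONFLICT
i=3: L=juliet=BASE, R=alpha -> take RIGHT -> alpha
Index 3 -> alpha

Answer: alpha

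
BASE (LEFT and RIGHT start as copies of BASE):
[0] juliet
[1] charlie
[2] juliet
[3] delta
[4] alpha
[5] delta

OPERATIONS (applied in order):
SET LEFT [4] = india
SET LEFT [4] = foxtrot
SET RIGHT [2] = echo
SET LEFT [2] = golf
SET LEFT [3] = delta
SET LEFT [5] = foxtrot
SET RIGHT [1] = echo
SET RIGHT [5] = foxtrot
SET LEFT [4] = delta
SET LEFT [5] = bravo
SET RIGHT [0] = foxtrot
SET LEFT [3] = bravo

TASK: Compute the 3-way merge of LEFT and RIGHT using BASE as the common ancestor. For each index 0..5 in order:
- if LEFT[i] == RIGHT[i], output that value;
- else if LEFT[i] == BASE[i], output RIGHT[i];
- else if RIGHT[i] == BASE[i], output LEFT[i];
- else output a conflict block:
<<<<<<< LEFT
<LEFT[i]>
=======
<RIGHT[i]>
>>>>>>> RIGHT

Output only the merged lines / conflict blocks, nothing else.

Answer: foxtrot
echo
<<<<<<< LEFT
golf
=======
echo
>>>>>>> RIGHT
bravo
delta
<<<<<<< LEFT
bravo
=======
foxtrot
>>>>>>> RIGHT

Derivation:
Final LEFT:  [juliet, charlie, golf, bravo, delta, bravo]
Final RIGHT: [foxtrot, echo, echo, delta, alpha, foxtrot]
i=0: L=juliet=BASE, R=foxtrot -> take RIGHT -> foxtrot
i=1: L=charlie=BASE, R=echo -> take RIGHT -> echo
i=2: BASE=juliet L=golf R=echo all differ -> CONFLICT
i=3: L=bravo, R=delta=BASE -> take LEFT -> bravo
i=4: L=delta, R=alpha=BASE -> take LEFT -> delta
i=5: BASE=delta L=bravo R=foxtrot all differ -> CONFLICT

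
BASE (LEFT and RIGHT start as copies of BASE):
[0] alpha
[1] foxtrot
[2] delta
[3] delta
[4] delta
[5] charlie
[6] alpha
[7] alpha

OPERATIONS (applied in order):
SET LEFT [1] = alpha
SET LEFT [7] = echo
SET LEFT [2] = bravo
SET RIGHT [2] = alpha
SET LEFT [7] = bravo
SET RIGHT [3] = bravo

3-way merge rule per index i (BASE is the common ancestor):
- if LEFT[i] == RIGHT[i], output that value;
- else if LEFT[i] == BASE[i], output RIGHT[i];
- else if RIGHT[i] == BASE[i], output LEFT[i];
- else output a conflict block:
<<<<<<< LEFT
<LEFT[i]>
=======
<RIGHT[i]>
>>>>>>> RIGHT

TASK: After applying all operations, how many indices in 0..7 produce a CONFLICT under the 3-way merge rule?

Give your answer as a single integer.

Final LEFT:  [alpha, alpha, bravo, delta, delta, charlie, alpha, bravo]
Final RIGHT: [alpha, foxtrot, alpha, bravo, delta, charlie, alpha, alpha]
i=0: L=alpha R=alpha -> agree -> alpha
i=1: L=alpha, R=foxtrot=BASE -> take LEFT -> alpha
i=2: BASE=delta L=bravo R=alpha all differ -> CONFLICT
i=3: L=delta=BASE, R=bravo -> take RIGHT -> bravo
i=4: L=delta R=delta -> agree -> delta
i=5: L=charlie R=charlie -> agree -> charlie
i=6: L=alpha R=alpha -> agree -> alpha
i=7: L=bravo, R=alpha=BASE -> take LEFT -> bravo
Conflict count: 1

Answer: 1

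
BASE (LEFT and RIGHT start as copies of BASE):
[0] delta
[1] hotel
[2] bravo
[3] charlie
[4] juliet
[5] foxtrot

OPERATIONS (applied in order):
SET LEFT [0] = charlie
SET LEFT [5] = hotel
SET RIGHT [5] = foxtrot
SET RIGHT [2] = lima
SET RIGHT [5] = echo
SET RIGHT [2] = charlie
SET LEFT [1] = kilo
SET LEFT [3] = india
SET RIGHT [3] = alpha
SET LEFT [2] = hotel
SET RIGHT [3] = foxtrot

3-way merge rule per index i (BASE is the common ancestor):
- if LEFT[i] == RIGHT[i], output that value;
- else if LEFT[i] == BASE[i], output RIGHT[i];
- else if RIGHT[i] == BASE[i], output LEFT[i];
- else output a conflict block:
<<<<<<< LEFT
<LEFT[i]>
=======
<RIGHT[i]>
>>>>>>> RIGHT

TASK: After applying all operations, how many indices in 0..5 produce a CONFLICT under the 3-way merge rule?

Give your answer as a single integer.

Final LEFT:  [charlie, kilo, hotel, india, juliet, hotel]
Final RIGHT: [delta, hotel, charlie, foxtrot, juliet, echo]
i=0: L=charlie, R=delta=BASE -> take LEFT -> charlie
i=1: L=kilo, R=hotel=BASE -> take LEFT -> kilo
i=2: BASE=bravo L=hotel R=charlie all differ -> CONFLICT
i=3: BASE=charlie L=india R=foxtrot all differ -> CONFLICT
i=4: L=juliet R=juliet -> agree -> juliet
i=5: BASE=foxtrot L=hotel R=echo all differ -> CONFLICT
Conflict count: 3

Answer: 3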